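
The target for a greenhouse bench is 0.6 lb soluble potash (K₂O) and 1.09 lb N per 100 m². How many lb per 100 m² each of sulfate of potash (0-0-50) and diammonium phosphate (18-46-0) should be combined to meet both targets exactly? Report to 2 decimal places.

With a, b = lb per 100 m² of sulfate of potash and diammonium phosphate:
K₂O: 0.5·a + 0·b = 0.6
N: 0·a + 0.18·b = 1.09
Solving simultaneously: a = 1.2, b = 6.05556.

1.20 lb sulfate of potash, 6.06 lb diammonium phosphate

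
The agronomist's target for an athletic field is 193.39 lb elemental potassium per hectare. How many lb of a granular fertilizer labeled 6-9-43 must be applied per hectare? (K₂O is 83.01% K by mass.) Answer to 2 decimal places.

541.80 lb of product per hectare

As K₂O: 193.39 / 0.8301 = 232.972 lb per hectare.
Product per hectare = 232.972 / 43% = 541.795 lb.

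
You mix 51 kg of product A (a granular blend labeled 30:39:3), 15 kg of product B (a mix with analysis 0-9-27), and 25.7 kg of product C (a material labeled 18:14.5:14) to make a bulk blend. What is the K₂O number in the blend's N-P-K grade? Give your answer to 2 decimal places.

10.01% K₂O

Total mass = 51 + 15 + 25.7 = 91.7 kg.
K₂O mass = 3%×51 + 27%×15 + 14%×25.7 = 9.178 kg.
% K₂O = 9.178 / 91.7 = 10.0087%.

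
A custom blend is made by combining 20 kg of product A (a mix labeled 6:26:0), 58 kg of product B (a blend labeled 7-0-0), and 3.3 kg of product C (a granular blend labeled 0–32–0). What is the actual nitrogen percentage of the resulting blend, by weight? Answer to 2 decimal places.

Total mass = 20 + 58 + 3.3 = 81.3 kg.
N mass = 6%×20 + 7%×58 + 0%×3.3 = 5.26 kg.
% N = 5.26 / 81.3 = 6.46986%.

6.47% N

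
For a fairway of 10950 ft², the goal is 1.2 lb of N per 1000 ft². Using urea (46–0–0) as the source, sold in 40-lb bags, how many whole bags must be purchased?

Product per 1000 ft² = 1.2 / 46% = 2.6087 lb.
Total product = 2.6087 × 10950 / 1000 = 28.5652 lb.
Bags = ⌈28.5652 / 40⌉ = 1.

1 bags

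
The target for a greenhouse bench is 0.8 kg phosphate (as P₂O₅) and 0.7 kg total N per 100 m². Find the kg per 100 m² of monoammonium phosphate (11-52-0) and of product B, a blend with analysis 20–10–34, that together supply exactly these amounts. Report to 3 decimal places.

0.968 kg monoammonium phosphate, 2.968 kg product B

With a, b = kg per 100 m² of monoammonium phosphate and product B:
P₂O₅: 0.52·a + 0.1·b = 0.8
N: 0.11·a + 0.2·b = 0.7
Eliminate a: (row1) − 0.52/0.11·(row2) → -0.845455·b = -2.50909, so b = 2.96774.
Back-substitute: a = (0.8 − 0.1·2.96774) / 0.52 = 0.967742.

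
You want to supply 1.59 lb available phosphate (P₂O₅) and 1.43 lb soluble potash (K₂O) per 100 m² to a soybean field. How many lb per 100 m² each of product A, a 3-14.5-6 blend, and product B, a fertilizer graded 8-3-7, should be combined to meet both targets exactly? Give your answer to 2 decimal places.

8.19 lb product A, 13.41 lb product B

Per-100 m² balance (a = product A, b = product B):
P₂O₅: 0.145·a + 0.03·b = 1.59
K₂O: 0.06·a + 0.07·b = 1.43
Eliminate a: (row1) − 0.145/0.06·(row2) → -0.139167·b = -1.86583, so b = 13.4072.
Back-substitute: a = (1.59 − 0.03·13.4072) / 0.145 = 8.19162.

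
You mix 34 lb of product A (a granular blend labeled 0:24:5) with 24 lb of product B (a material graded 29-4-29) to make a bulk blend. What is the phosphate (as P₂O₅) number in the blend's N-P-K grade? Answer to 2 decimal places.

15.72% P₂O₅

Total mass = 34 + 24 = 58 lb.
P₂O₅ mass = 24%×34 + 4%×24 = 9.12 lb.
% P₂O₅ = 9.12 / 58 = 15.7241%.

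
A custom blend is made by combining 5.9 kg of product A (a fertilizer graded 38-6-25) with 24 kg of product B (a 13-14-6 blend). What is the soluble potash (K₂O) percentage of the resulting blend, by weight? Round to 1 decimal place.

9.7% K₂O

Total mass = 5.9 + 24 = 29.9 kg.
K₂O mass = 25%×5.9 + 6%×24 = 2.915 kg.
% K₂O = 2.915 / 29.9 = 9.74916%.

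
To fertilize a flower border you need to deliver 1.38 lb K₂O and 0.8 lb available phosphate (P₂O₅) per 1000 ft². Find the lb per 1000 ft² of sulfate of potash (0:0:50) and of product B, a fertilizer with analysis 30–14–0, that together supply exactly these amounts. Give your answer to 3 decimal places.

Let a = lb of sulfate of potash, b = lb of product B (per 1000 ft²).
K₂O: 0.5·a + 0·b = 1.38
P₂O₅: 0·a + 0.14·b = 0.8
Solving simultaneously: a = 2.76, b = 5.71429.

2.760 lb sulfate of potash, 5.714 lb product B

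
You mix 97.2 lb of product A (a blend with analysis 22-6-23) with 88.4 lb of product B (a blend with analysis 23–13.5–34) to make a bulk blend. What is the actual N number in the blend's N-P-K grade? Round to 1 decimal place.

22.5% N

Total mass = 97.2 + 88.4 = 185.6 lb.
N mass = 22%×97.2 + 23%×88.4 = 41.716 lb.
% N = 41.716 / 185.6 = 22.4763%.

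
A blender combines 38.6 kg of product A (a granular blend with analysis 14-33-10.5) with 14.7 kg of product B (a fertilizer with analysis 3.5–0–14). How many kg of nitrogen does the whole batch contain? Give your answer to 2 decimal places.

5.92 kg N

N mass = 14%×38.6 + 3.5%×14.7 = 5.9185 kg.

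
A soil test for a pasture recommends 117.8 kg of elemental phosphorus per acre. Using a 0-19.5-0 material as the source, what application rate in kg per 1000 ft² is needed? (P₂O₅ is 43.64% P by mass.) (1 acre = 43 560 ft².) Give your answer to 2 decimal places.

As P₂O₅: 117.8 / 0.4364 = 269.936 kg per acre.
Product per acre = 269.936 / 19.5% = 1384.29 kg.
Convert to per 1000 ft²: 1384.29 × 0.0229568 = 31.7788 kg.

31.78 kg of product per thousand sq ft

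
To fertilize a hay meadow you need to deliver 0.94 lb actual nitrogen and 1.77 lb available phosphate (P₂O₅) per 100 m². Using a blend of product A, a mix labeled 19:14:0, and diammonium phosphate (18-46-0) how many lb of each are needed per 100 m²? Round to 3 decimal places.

With a, b = lb per 100 m² of product A and diammonium phosphate:
N: 0.19·a + 0.18·b = 0.94
P₂O₅: 0.14·a + 0.46·b = 1.77
From row1: a = (0.94 − 0.18·b) / 0.19.
Into row2: 0.14·(0.94 − 0.18·b)/0.19 + 0.46·b = 1.77 → b = 3.290997, a = 1.82958.

1.830 lb product A, 3.291 lb diammonium phosphate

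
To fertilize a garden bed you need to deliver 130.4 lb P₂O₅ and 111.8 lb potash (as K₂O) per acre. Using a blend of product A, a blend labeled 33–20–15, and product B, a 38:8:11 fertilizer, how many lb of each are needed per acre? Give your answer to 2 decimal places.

Let a = lb of product A, b = lb of product B (per acre).
P₂O₅: 0.2·a + 0.08·b = 130.4
K₂O: 0.15·a + 0.11·b = 111.8
Eliminate a: (row1) − 0.2/0.15·(row2) → -0.0666667·b = -18.6667, so b = 280.
Back-substitute: a = (130.4 − 0.08·280) / 0.2 = 540.

540.00 lb product A, 280.00 lb product B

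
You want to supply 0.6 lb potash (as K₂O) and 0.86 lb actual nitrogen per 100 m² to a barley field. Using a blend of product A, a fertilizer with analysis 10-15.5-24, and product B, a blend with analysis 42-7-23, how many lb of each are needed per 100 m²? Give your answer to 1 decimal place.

0.7 lb product A, 1.9 lb product B

Let a = lb of product A, b = lb of product B (per 100 m²).
K₂O: 0.24·a + 0.23·b = 0.6
N: 0.1·a + 0.42·b = 0.86
Solving simultaneously: a = 0.696658, b = 1.88175.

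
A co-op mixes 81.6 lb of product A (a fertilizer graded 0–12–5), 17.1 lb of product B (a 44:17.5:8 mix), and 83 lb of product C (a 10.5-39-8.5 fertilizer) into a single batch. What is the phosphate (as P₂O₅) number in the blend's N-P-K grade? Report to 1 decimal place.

Total mass = 81.6 + 17.1 + 83 = 181.7 lb.
P₂O₅ mass = 12%×81.6 + 17.5%×17.1 + 39%×83 = 45.1545 lb.
% P₂O₅ = 45.1545 / 181.7 = 24.8511%.

24.9% P₂O₅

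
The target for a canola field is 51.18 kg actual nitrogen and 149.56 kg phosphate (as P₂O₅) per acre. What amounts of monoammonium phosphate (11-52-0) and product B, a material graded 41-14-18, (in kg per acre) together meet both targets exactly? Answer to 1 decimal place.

Per-acre balance (a = monoammonium phosphate, b = product B):
N: 0.11·a + 0.41·b = 51.18
P₂O₅: 0.52·a + 0.14·b = 149.56
From row1: a = (51.18 − 0.41·b) / 0.11.
Into row2: 0.52·(51.18 − 0.41·b)/0.11 + 0.14·b = 149.56 → b = 51.3751, a = 273.784.

273.8 kg monoammonium phosphate, 51.4 kg product B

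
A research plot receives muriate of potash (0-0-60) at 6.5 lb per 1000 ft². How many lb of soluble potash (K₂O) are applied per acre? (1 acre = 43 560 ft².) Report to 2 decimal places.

K₂O per 1000 ft² = 6.5 × 60% = 3.9 lb.
Convert to per acre: 3.9 × 43.56 = 169.884 lb.

169.88 lb K₂O per acre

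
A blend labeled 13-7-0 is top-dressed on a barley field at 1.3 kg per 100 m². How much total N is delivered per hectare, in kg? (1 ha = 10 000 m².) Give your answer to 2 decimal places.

nitrogen per 100 m² = 1.3 × 13% = 0.169 kg.
Convert to per hectare: 0.169 × 100 = 16.9 kg.

16.90 kg N per hectare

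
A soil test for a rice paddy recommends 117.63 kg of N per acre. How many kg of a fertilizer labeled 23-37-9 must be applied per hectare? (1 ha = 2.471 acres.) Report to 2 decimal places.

Product per acre = 117.63 / 23% = 511.435 kg.
Convert to per hectare: 511.435 × 2.471 = 1263.755 kg.

1263.76 kg of product per hectare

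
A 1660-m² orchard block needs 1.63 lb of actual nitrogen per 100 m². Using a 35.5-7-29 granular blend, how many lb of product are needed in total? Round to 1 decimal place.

76.2 lb

Product per 100 m² = 1.63 / 35.5% = 4.59155 lb.
Total product = 4.59155 × 1660 / 100 = 76.2197 lb.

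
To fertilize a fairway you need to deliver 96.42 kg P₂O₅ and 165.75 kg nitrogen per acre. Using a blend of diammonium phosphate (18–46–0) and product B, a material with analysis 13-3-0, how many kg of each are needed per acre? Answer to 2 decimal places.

139.01 kg diammonium phosphate, 1082.53 kg product B

With a, b = kg per acre of diammonium phosphate and product B:
P₂O₅: 0.46·a + 0.03·b = 96.42
N: 0.18·a + 0.13·b = 165.75
Solving simultaneously: a = 139.009, b = 1082.526.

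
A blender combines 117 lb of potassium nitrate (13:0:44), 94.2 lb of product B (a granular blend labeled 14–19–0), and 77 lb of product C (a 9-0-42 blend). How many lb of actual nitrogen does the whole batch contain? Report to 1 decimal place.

35.3 lb N

N mass = 13%×117 + 14%×94.2 + 9%×77 = 35.328 lb.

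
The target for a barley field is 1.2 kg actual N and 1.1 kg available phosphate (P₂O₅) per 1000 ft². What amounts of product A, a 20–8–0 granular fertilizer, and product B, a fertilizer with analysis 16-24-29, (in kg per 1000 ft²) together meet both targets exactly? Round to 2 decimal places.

3.18 kg product A, 3.52 kg product B

Per-1000 ft² balance (a = product A, b = product B):
N: 0.2·a + 0.16·b = 1.2
P₂O₅: 0.08·a + 0.24·b = 1.1
Eliminate a: (row1) − 0.2/0.08·(row2) → -0.44·b = -1.55, so b = 3.52273.
Back-substitute: a = (1.2 − 0.16·3.52273) / 0.2 = 3.18182.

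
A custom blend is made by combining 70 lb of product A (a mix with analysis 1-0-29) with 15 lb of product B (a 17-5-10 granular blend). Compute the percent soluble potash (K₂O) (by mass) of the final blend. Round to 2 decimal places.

Total mass = 70 + 15 = 85 lb.
K₂O mass = 29%×70 + 10%×15 = 21.8 lb.
% K₂O = 21.8 / 85 = 25.6471%.

25.65% K₂O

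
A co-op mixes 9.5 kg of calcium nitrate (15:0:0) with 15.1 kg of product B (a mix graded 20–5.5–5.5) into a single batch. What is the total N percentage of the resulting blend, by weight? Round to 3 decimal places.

18.069% N

Total mass = 9.5 + 15.1 = 24.6 kg.
N mass = 15%×9.5 + 20%×15.1 = 4.445 kg.
% N = 4.445 / 24.6 = 18.0691%.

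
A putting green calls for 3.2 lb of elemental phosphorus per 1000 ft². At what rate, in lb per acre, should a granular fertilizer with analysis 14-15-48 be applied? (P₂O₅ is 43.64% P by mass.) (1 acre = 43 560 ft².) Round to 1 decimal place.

As P₂O₅: 3.2 / 0.4364 = 7.33272 lb per 1000 ft².
Product per 1000 ft² = 7.33272 / 15% = 48.8848 lb.
Convert to per acre: 48.8848 × 43.56 = 2129.42 lb.

2129.4 lb of product per acre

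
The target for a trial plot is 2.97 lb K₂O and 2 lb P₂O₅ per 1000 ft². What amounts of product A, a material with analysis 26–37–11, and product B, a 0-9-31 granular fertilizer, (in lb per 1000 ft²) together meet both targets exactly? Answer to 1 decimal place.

3.4 lb product A, 8.4 lb product B

Let a = lb of product A, b = lb of product B (per 1000 ft²).
K₂O: 0.11·a + 0.31·b = 2.97
P₂O₅: 0.37·a + 0.09·b = 2
From row1: a = (2.97 − 0.31·b) / 0.11.
Into row2: 0.37·(2.97 − 0.31·b)/0.11 + 0.09·b = 2 → b = 8.38645, a = 3.36546.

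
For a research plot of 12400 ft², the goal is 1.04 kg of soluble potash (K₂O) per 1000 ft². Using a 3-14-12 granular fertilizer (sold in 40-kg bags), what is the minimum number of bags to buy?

Product per 1000 ft² = 1.04 / 12% = 8.66667 kg.
Total product = 8.66667 × 12400 / 1000 = 107.467 kg.
Bags = ⌈107.467 / 40⌉ = 3.

3 bags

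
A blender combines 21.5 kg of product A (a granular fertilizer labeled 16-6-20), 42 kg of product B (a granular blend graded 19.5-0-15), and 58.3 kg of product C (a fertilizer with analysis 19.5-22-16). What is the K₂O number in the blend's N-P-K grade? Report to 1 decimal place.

16.4% K₂O

Total mass = 21.5 + 42 + 58.3 = 121.8 kg.
K₂O mass = 20%×21.5 + 15%×42 + 16%×58.3 = 19.928 kg.
% K₂O = 19.928 / 121.8 = 16.3612%.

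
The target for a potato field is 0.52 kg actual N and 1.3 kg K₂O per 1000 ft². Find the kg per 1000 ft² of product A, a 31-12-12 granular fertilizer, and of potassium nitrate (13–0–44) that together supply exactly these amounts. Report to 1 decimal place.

Per-1000 ft² balance (a = product A, b = potassium nitrate):
N: 0.31·a + 0.13·b = 0.52
K₂O: 0.12·a + 0.44·b = 1.3
Eliminate a: (row1) − 0.31/0.12·(row2) → -1.00667·b = -2.83833, so b = 2.81954.
Back-substitute: a = (0.52 − 0.13·2.81954) / 0.31 = 0.495033.

0.5 kg product A, 2.8 kg potassium nitrate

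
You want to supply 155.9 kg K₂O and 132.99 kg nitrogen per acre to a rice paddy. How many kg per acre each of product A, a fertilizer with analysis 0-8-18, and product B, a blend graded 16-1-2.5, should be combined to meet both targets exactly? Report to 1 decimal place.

750.7 kg product A, 831.2 kg product B

Let a = kg of product A, b = kg of product B (per acre).
K₂O: 0.18·a + 0.025·b = 155.9
N: 0·a + 0.16·b = 132.99
Solving simultaneously: a = 750.668, b = 831.188.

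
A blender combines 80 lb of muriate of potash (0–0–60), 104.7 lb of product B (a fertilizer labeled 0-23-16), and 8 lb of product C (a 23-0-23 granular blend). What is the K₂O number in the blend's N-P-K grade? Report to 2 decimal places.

Total mass = 80 + 104.7 + 8 = 192.7 lb.
K₂O mass = 60%×80 + 16%×104.7 + 23%×8 = 66.592 lb.
% K₂O = 66.592 / 192.7 = 34.5573%.

34.56% K₂O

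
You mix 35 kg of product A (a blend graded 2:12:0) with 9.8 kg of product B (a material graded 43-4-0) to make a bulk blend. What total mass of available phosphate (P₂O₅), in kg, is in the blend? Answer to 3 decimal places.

P₂O₅ mass = 12%×35 + 4%×9.8 = 4.592 kg.

4.592 kg P₂O₅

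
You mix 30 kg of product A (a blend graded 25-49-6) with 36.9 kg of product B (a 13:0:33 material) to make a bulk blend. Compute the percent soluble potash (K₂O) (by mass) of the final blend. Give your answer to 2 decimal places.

Total mass = 30 + 36.9 = 66.9 kg.
K₂O mass = 6%×30 + 33%×36.9 = 13.977 kg.
% K₂O = 13.977 / 66.9 = 20.8924%.

20.89% K₂O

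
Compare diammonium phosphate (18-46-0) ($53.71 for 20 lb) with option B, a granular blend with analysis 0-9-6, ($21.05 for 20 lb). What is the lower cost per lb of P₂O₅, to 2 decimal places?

$5.84 per lb P₂O₅ (diammonium phosphate)

diammonium phosphate: P₂O₅ per bag = 20 × 46% = 9.2 lb; cost = 53.71 / 9.2 = $5.8380/lb P₂O₅.
option B: P₂O₅ per bag = 20 × 9% = 1.8 lb; cost = 21.05 / 1.8 = $11.6944/lb P₂O₅.
diammonium phosphate is cheaper.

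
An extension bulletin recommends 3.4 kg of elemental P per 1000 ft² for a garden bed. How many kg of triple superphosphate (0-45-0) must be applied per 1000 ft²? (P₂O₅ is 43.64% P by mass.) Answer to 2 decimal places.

As P₂O₅: 3.4 / 0.4364 = 7.79102 kg per 1000 ft².
Product per 1000 ft² = 7.79102 / 45% = 17.3134 kg.

17.31 kg of product per thousand sq ft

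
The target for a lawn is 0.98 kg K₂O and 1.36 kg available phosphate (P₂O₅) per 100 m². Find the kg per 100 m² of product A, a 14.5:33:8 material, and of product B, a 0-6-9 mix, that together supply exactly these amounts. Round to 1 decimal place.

2.6 kg product A, 8.6 kg product B

Per-100 m² balance (a = product A, b = product B):
K₂O: 0.08·a + 0.09·b = 0.98
P₂O₅: 0.33·a + 0.06·b = 1.36
Eliminate a: (row1) − 0.08/0.33·(row2) → 0.0754545·b = 0.650303, so b = 8.61847.
Back-substitute: a = (0.98 − 0.09·8.61847) / 0.08 = 2.55422.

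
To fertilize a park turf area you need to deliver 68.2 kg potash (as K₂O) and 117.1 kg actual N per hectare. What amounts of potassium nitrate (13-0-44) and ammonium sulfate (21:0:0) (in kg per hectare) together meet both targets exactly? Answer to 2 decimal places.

155.00 kg potassium nitrate, 461.67 kg ammonium sulfate

With a, b = kg per hectare of potassium nitrate and ammonium sulfate:
K₂O: 0.44·a + 0·b = 68.2
N: 0.13·a + 0.21·b = 117.1
Eliminate a: (row1) − 0.44/0.13·(row2) → -0.710769·b = -328.138, so b = 461.667.
Back-substitute: a = (68.2 − 0·461.667) / 0.44 = 155.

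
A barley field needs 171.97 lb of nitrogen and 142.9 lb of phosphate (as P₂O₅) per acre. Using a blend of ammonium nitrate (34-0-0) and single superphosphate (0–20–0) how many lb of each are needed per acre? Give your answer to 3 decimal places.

With a, b = lb per acre of ammonium nitrate and single superphosphate:
N: 0.34·a + 0·b = 171.97
P₂O₅: 0·a + 0.2·b = 142.9
Solving simultaneously: a = 505.7941, b = 714.5.

505.794 lb ammonium nitrate, 714.500 lb single superphosphate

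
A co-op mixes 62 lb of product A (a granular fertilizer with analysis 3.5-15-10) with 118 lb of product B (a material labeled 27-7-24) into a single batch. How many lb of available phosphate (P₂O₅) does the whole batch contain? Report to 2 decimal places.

17.56 lb P₂O₅

P₂O₅ mass = 15%×62 + 7%×118 = 17.56 lb.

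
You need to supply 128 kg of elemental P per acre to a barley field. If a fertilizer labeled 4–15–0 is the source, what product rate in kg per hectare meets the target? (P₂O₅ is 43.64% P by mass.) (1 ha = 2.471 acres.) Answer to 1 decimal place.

4831.8 kg of product per hectare

As P₂O₅: 128 / 0.4364 = 293.309 kg per acre.
Product per acre = 293.309 / 15% = 1955.39 kg.
Convert to per hectare: 1955.39 × 2.471 = 4831.78 kg.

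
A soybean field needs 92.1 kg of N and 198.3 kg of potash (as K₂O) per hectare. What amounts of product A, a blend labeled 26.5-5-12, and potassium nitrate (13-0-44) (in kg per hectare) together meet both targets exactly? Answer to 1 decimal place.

146.0 kg product A, 410.9 kg potassium nitrate

Per-hectare balance (a = product A, b = potassium nitrate):
N: 0.265·a + 0.13·b = 92.1
K₂O: 0.12·a + 0.44·b = 198.3
From row1: a = (92.1 − 0.13·b) / 0.265.
Into row2: 0.12·(92.1 − 0.13·b)/0.265 + 0.44·b = 198.3 → b = 410.866, a = 145.99.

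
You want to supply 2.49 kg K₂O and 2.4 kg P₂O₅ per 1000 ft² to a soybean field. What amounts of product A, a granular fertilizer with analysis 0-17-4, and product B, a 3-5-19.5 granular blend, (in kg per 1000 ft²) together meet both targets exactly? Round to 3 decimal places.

11.027 kg product A, 10.507 kg product B

With a, b = kg per 1000 ft² of product A and product B:
K₂O: 0.04·a + 0.195·b = 2.49
P₂O₅: 0.17·a + 0.05·b = 2.4
From row1: a = (2.49 − 0.195·b) / 0.04.
Into row2: 0.17·(2.49 − 0.195·b)/0.04 + 0.05·b = 2.4 → b = 10.5072, a = 11.0273.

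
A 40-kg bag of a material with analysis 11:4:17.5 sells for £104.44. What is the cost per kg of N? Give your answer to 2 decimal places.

£23.74 per kg N

N in bag = 40 × 11% = 4.4 kg.
Cost per kg N = £104.44 / 4.4 = £23.7364.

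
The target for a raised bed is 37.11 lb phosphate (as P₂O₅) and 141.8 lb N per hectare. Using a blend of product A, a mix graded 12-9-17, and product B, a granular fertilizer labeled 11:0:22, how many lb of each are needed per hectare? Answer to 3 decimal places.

Per-hectare balance (a = product A, b = product B):
P₂O₅: 0.09·a + 0·b = 37.11
N: 0.12·a + 0.11·b = 141.8
From row1: a = (37.11 − 0·b) / 0.09.
Into row2: 0.12·(37.11 − 0·b)/0.09 + 0.11·b = 141.8 → b = 839.2727, a = 412.3333.

412.333 lb product A, 839.273 lb product B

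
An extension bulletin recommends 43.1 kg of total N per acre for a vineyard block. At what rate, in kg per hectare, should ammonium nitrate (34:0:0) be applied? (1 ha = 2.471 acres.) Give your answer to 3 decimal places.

313.236 kg of product per hectare

Product per acre = 43.1 / 34% = 126.765 kg.
Convert to per hectare: 126.765 × 2.471 = 313.2356 kg.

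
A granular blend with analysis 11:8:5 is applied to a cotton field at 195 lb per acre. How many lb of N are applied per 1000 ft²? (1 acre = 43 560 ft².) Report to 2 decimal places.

0.49 lb N per thousand sq ft

nitrogen per acre = 195 × 11% = 21.45 lb.
Convert to per 1000 ft²: 21.45 × 0.0229568 = 0.492424 lb.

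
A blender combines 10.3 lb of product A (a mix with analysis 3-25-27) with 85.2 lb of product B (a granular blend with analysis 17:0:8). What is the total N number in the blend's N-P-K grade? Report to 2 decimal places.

Total mass = 10.3 + 85.2 = 95.5 lb.
N mass = 3%×10.3 + 17%×85.2 = 14.793 lb.
% N = 14.793 / 95.5 = 15.4901%.

15.49% N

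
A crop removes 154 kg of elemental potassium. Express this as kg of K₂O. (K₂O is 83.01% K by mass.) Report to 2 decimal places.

K₂O = 154 / 0.8301 = 185.5198 kg.

185.52 kg K₂O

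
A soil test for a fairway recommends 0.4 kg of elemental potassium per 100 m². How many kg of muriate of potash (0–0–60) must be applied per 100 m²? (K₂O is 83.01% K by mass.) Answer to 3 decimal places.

As K₂O: 0.4 / 0.8301 = 0.48187 kg per 100 m².
Product per 100 m² = 0.48187 / 60% = 0.803116 kg.

0.803 kg of product per hundred sq m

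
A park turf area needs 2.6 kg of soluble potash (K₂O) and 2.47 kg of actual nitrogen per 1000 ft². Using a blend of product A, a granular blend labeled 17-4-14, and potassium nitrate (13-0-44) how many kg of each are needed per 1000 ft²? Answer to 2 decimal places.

With a, b = kg per 1000 ft² of product A and potassium nitrate:
K₂O: 0.14·a + 0.44·b = 2.6
N: 0.17·a + 0.13·b = 2.47
Solving simultaneously: a = 13.2297, b = 1.69965.

13.23 kg product A, 1.70 kg potassium nitrate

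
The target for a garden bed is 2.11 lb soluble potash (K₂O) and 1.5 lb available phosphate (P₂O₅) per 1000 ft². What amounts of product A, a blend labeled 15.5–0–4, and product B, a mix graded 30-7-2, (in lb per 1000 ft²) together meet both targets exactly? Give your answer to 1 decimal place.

Per-1000 ft² balance (a = product A, b = product B):
K₂O: 0.04·a + 0.02·b = 2.11
P₂O₅: 0·a + 0.07·b = 1.5
Solving simultaneously: a = 42.0357, b = 21.4286.

42.0 lb product A, 21.4 lb product B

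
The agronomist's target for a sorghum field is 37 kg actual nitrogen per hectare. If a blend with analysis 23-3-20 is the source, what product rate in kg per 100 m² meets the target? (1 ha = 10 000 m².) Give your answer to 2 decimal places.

1.61 kg of product per hundred sq m

Product per hectare = 37 / 23% = 160.87 kg.
Convert to per 100 m²: 160.87 × 0.01 = 1.6087 kg.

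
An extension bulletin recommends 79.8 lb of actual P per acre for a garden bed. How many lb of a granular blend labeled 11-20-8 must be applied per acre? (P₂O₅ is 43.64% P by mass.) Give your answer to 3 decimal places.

As P₂O₅: 79.8 / 0.4364 = 182.86 lb per acre.
Product per acre = 182.86 / 20% = 914.2988 lb.

914.299 lb of product per acre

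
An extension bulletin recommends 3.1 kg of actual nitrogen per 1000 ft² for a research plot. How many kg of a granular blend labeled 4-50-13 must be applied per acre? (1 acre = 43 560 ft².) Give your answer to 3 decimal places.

3375.900 kg of product per acre

Product per 1000 ft² = 3.1 / 4% = 77.5 kg.
Convert to per acre: 77.5 × 43.56 = 3375.9 kg.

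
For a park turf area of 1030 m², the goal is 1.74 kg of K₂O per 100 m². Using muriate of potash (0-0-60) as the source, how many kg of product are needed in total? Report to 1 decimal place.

29.9 kg

Product per 100 m² = 1.74 / 60% = 2.9 kg.
Total product = 2.9 × 1030 / 100 = 29.87 kg.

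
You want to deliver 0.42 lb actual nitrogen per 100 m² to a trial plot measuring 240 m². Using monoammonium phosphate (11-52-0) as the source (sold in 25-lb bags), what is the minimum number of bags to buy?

Product per 100 m² = 0.42 / 11% = 3.81818 lb.
Total product = 3.81818 × 240 / 100 = 9.16364 lb.
Bags = ⌈9.16364 / 25⌉ = 1.

1 bags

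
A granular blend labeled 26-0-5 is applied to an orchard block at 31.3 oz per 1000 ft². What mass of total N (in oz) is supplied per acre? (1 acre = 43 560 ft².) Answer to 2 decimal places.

354.49 oz N per acre

nitrogen per 1000 ft² = 31.3 × 26% = 8.138 oz.
Convert to per acre: 8.138 × 43.56 = 354.491 oz.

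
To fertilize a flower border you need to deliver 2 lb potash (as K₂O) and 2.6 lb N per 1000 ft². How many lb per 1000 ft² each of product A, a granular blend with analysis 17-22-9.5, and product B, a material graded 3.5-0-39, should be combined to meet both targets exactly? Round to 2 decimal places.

With a, b = lb per 1000 ft² of product A and product B:
K₂O: 0.095·a + 0.39·b = 2
N: 0.17·a + 0.035·b = 2.6
Eliminate a: (row1) − 0.095/0.17·(row2) → 0.370441·b = 0.547059, so b = 1.47678.
Back-substitute: a = (2 − 0.39·1.47678) / 0.095 = 14.9901.

14.99 lb product A, 1.48 lb product B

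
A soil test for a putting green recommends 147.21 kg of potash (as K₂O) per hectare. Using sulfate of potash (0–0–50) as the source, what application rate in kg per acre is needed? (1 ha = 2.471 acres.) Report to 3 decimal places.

119.150 kg of product per acre

Product per hectare = 147.21 / 50% = 294.42 kg.
Convert to per acre: 294.42 × 0.404694 = 119.1501 kg.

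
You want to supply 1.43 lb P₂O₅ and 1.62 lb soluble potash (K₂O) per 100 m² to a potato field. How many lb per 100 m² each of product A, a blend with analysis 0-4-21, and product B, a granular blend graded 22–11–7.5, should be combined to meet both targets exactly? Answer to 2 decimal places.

3.53 lb product A, 11.72 lb product B

With a, b = lb per 100 m² of product A and product B:
P₂O₅: 0.04·a + 0.11·b = 1.43
K₂O: 0.21·a + 0.075·b = 1.62
Eliminate b: (row1) − 0.11/0.075·(row2) → -0.268·a = -0.946, so a = 3.52985.
Then b = (1.62 − 0.21·3.52985) / 0.075 = 11.7164.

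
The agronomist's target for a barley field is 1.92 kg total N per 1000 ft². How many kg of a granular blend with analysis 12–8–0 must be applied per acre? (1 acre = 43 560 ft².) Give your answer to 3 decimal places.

Product per 1000 ft² = 1.92 / 12% = 16 kg.
Convert to per acre: 16 × 43.56 = 696.96 kg.

696.960 kg of product per acre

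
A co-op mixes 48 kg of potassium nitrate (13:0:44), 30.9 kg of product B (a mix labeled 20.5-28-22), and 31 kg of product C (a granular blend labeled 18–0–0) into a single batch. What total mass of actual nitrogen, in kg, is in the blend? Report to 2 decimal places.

N mass = 13%×48 + 20.5%×30.9 + 18%×31 = 18.1545 kg.

18.15 kg N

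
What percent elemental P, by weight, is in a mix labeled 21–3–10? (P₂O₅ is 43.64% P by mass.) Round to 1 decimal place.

1.3% P

%P = 3 × 0.4364 = 1.3092%.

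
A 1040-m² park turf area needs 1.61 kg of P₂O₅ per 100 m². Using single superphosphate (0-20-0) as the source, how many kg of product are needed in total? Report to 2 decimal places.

Product per 100 m² = 1.61 / 20% = 8.05 kg.
Total product = 8.05 × 1040 / 100 = 83.72 kg.

83.72 kg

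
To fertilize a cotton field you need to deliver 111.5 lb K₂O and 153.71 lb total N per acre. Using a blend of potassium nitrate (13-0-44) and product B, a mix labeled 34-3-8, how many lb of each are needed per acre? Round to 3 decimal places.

With a, b = lb per acre of potassium nitrate and product B:
K₂O: 0.44·a + 0.08·b = 111.5
N: 0.13·a + 0.34·b = 153.71
Solving simultaneously: a = 184.0029, b = 381.7342.

184.003 lb potassium nitrate, 381.734 lb product B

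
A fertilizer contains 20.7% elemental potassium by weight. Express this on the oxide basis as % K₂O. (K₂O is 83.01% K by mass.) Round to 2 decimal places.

%K₂O = 20.7 / 0.8301 = 24.9368%.

24.94% K₂O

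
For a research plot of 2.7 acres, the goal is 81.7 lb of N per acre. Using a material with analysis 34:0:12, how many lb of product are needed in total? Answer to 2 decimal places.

Product per acre = 81.7 / 34% = 240.294 lb.
Total product = 240.294 × 2.7 = 648.794 lb.

648.79 lb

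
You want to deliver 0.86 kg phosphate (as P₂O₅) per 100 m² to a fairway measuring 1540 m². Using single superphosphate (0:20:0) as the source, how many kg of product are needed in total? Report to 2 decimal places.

Product per 100 m² = 0.86 / 20% = 4.3 kg.
Total product = 4.3 × 1540 / 100 = 66.22 kg.

66.22 kg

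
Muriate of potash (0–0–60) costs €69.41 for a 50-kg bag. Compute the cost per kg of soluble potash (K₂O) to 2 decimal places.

€2.31 per kg K₂O

K₂O in bag = 50 × 60% = 30 kg.
Cost per kg K₂O = €69.41 / 30 = €2.3137.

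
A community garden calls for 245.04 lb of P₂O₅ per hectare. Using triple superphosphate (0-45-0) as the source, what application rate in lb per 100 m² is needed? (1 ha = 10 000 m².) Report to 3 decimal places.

5.445 lb of product per hundred sq m

Product per hectare = 245.04 / 45% = 544.533 lb.
Convert to per 100 m²: 544.533 × 0.01 = 5.44533 lb.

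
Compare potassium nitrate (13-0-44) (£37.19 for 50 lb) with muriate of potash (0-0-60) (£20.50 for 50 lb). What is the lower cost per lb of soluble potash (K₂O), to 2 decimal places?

£0.68 per lb K₂O (muriate of potash)

potassium nitrate: K₂O per bag = 50 × 44% = 22 lb; cost = 37.19 / 22 = £1.6905/lb K₂O.
muriate of potash: K₂O per bag = 50 × 60% = 30 lb; cost = 20.50 / 30 = £0.6833/lb K₂O.
muriate of potash is cheaper.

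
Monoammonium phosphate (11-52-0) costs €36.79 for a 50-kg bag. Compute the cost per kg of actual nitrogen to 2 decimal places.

N in bag = 50 × 11% = 5.5 kg.
Cost per kg N = €36.79 / 5.5 = €6.6891.

€6.69 per kg N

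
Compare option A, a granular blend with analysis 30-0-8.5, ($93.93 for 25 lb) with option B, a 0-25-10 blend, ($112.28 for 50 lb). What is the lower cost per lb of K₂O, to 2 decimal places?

option A: K₂O per bag = 25 × 8.5% = 2.125 lb; cost = 93.93 / 2.125 = $44.2024/lb K₂O.
option B: K₂O per bag = 50 × 10% = 5 lb; cost = 112.28 / 5 = $22.4560/lb K₂O.
option B is cheaper.

$22.46 per lb K₂O (option B)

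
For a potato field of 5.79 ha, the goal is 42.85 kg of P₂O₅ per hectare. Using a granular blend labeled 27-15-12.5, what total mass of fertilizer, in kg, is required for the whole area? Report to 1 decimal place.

Product per hectare = 42.85 / 15% = 285.667 kg.
Total product = 285.667 × 5.79 = 1654.01 kg.

1654.0 kg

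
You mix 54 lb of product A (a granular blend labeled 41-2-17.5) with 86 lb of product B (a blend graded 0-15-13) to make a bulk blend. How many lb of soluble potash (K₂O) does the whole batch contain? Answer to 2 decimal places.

K₂O mass = 17.5%×54 + 13%×86 = 20.63 lb.

20.63 lb K₂O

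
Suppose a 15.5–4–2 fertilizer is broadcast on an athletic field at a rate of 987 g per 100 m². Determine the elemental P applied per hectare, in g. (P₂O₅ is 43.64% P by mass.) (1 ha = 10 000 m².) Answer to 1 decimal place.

P₂O₅ per 100 m² = 987 × 4% = 39.48 g.
Elemental P = 39.48 × 0.4364 = 17.2291 g per 100 m².
Convert to per hectare: 17.2291 × 100 = 1722.91 g.

1722.9 g P per hectare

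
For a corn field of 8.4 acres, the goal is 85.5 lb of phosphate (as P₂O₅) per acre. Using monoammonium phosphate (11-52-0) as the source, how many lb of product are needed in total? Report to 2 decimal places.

1381.15 lb

Product per acre = 85.5 / 52% = 164.423 lb.
Total product = 164.423 × 8.4 = 1381.154 lb.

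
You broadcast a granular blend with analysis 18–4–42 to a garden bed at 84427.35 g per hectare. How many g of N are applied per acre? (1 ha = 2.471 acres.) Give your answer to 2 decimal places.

nitrogen per hectare = 84427.35 × 18% = 15196.9 g.
Convert to per acre: 15196.9 × 0.404694 = 6150.1105 g.

6150.11 g N per acre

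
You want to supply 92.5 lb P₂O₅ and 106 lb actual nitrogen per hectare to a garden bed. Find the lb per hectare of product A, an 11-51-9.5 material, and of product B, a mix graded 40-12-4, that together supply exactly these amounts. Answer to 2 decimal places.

Let a = lb of product A, b = lb of product B (per hectare).
P₂O₅: 0.51·a + 0.12·b = 92.5
N: 0.11·a + 0.4·b = 106
Eliminate b: (row1) − 0.12/0.4·(row2) → 0.477·a = 60.7, so a = 127.254.
Then b = (106 − 0.11·127.254) / 0.4 = 230.005.

127.25 lb product A, 230.01 lb product B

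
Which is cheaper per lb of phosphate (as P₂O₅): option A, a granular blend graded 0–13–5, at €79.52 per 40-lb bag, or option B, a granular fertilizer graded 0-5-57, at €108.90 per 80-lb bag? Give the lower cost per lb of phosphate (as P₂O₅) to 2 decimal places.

option A: P₂O₅ per bag = 40 × 13% = 5.2 lb; cost = 79.52 / 5.2 = €15.2923/lb P₂O₅.
option B: P₂O₅ per bag = 80 × 5% = 4 lb; cost = 108.90 / 4 = €27.2250/lb P₂O₅.
option A is cheaper.

€15.29 per lb P₂O₅ (option A)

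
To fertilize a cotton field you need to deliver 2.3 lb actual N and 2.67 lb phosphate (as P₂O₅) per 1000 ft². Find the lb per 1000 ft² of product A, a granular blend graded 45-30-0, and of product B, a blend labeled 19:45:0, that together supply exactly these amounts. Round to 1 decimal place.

3.6 lb product A, 3.5 lb product B

Let a = lb of product A, b = lb of product B (per 1000 ft²).
N: 0.45·a + 0.19·b = 2.3
P₂O₅: 0.3·a + 0.45·b = 2.67
Eliminate b: (row1) − 0.19/0.45·(row2) → 0.323333·a = 1.17267, so a = 3.6268.
Then b = (2.67 − 0.3·3.6268) / 0.45 = 3.51546.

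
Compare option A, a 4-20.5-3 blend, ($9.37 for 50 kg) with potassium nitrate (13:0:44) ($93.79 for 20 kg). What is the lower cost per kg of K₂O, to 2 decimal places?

option A: K₂O per bag = 50 × 3% = 1.5 kg; cost = 9.37 / 1.5 = $6.2467/kg K₂O.
potassium nitrate: K₂O per bag = 20 × 44% = 8.8 kg; cost = 93.79 / 8.8 = $10.6580/kg K₂O.
option A is cheaper.

$6.25 per kg K₂O (option A)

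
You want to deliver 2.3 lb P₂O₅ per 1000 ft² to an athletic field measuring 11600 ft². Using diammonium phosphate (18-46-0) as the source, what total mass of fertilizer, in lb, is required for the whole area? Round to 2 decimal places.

58.00 lb

Product per 1000 ft² = 2.3 / 46% = 5 lb.
Total product = 5 × 11600 / 1000 = 58 lb.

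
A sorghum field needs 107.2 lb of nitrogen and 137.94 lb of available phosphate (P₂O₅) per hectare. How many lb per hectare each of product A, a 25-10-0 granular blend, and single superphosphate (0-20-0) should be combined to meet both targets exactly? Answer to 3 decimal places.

428.800 lb product A, 475.300 lb single superphosphate

With a, b = lb per hectare of product A and single superphosphate:
N: 0.25·a + 0·b = 107.2
P₂O₅: 0.1·a + 0.2·b = 137.94
Eliminate a: (row1) − 0.25/0.1·(row2) → -0.5·b = -237.65, so b = 475.3.
Back-substitute: a = (107.2 − 0·475.3) / 0.25 = 428.8.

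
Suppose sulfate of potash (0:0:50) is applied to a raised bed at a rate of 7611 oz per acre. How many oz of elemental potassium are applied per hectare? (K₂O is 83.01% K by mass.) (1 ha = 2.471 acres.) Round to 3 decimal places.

K₂O per acre = 7611 × 50% = 3805.5 oz.
Elemental K = 3805.5 × 0.8301 = 3158.95 oz per acre.
Convert to per hectare: 3158.95 × 2.471 = 7805.75445 oz.

7805.754 oz K per hectare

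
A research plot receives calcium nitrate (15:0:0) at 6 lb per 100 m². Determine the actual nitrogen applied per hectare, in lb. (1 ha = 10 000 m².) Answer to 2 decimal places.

90.00 lb N per hectare

nitrogen per 100 m² = 6 × 15% = 0.9 lb.
Convert to per hectare: 0.9 × 100 = 90 lb.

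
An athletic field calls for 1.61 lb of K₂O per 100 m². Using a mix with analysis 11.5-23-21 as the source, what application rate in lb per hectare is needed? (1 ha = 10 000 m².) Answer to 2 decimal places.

Product per 100 m² = 1.61 / 21% = 7.66667 lb.
Convert to per hectare: 7.66667 × 100 = 766.667 lb.

766.67 lb of product per hectare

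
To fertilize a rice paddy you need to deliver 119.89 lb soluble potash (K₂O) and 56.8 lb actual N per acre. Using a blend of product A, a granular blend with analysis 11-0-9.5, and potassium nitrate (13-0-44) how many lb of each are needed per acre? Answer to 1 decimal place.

Let a = lb of product A, b = lb of potassium nitrate (per acre).
K₂O: 0.095·a + 0.44·b = 119.89
N: 0.11·a + 0.13·b = 56.8
Solving simultaneously: a = 260.924, b = 216.141.

260.9 lb product A, 216.1 lb potassium nitrate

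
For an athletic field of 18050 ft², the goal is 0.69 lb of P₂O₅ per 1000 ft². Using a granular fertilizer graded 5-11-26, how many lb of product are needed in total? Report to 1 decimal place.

Product per 1000 ft² = 0.69 / 11% = 6.27273 lb.
Total product = 6.27273 × 18050 / 1000 = 113.223 lb.

113.2 lb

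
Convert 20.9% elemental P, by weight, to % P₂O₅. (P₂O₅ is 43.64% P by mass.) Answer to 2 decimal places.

%P₂O₅ = 20.9 / 0.4364 = 47.8918%.

47.89% P₂O₅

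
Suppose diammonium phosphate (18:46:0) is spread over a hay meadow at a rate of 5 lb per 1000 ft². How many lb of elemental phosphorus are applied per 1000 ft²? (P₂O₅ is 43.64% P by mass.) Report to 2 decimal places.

P₂O₅ per 1000 ft² = 5 × 46% = 2.3 lb.
Elemental P = 2.3 × 0.4364 = 1.00372 lb per 1000 ft².

1.00 lb P per thousand sq ft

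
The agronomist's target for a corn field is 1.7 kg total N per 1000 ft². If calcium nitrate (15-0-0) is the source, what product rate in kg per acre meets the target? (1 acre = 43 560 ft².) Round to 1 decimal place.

493.7 kg of product per acre

Product per 1000 ft² = 1.7 / 15% = 11.3333 kg.
Convert to per acre: 11.3333 × 43.56 = 493.68 kg.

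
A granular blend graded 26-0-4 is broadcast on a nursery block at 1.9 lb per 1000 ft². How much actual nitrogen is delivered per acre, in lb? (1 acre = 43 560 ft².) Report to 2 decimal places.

21.52 lb N per acre

nitrogen per 1000 ft² = 1.9 × 26% = 0.494 lb.
Convert to per acre: 0.494 × 43.56 = 21.5186 lb.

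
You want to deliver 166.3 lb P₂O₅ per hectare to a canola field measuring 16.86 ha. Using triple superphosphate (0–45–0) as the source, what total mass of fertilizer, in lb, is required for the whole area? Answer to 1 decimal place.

Product per hectare = 166.3 / 45% = 369.556 lb.
Total product = 369.556 × 16.86 = 6230.71 lb.

6230.7 lb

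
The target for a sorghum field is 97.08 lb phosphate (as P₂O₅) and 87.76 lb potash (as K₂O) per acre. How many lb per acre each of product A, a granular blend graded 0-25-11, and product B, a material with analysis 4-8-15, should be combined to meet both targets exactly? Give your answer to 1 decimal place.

Let a = lb of product A, b = lb of product B (per acre).
P₂O₅: 0.25·a + 0.08·b = 97.08
K₂O: 0.11·a + 0.15·b = 87.76
Solving simultaneously: a = 262.76, b = 392.376.

262.8 lb product A, 392.4 lb product B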